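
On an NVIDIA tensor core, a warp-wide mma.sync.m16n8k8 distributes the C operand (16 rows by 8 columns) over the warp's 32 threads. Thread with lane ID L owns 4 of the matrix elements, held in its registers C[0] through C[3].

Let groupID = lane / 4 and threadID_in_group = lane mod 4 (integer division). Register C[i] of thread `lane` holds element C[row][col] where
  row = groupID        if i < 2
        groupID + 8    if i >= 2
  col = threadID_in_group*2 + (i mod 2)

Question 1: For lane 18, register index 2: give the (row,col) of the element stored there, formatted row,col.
12,4

lane 18: gr=4 (18/4), th=2 (18%4)
i=2: r=4+8=12, c=2*2+0=4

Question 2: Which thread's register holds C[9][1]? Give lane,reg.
4,3

r=9→G=1,rhi=1  c=1→T=0,p=1
L=1*4+0=4  i=1*2+1=3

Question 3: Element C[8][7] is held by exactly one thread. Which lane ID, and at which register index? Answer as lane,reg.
3,3

r=8⇒gr=0,Rb=1  c=7⇒th=3,odd=1
L=0*4+3=3  i=1*2+1=3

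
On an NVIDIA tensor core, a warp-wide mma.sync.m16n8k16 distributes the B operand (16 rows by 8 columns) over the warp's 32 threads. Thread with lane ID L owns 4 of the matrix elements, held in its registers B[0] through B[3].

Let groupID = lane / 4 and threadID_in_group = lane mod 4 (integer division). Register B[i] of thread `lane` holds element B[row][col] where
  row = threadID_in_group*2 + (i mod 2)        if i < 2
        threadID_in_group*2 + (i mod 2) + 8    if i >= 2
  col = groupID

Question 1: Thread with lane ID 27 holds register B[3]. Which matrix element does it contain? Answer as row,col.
15,6

lane 27: G=6 (27/4), T=3 (27%4)
i=3: r=3*2+1+8=15, c=G=6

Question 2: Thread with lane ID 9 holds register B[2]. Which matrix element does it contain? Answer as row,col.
10,2

lane 9: grp=2 (9/4), tig=1 (9%4)
i=2: r=1*2+0+8=10, c=grp=2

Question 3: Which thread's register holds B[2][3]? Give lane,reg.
c=3→G=3  r=2→rhi=0,T=1,p=0
L=3*4+1=13  i=0*2+0=0

13,0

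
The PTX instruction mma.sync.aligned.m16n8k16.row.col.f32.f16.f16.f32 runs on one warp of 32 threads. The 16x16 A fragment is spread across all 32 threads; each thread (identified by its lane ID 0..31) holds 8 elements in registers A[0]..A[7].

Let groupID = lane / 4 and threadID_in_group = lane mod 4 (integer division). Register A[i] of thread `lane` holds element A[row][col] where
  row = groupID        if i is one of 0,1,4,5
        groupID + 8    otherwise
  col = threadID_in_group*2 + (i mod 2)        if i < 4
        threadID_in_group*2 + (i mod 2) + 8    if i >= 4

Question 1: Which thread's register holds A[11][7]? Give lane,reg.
r:11=>grp=3,rB=1  c:7=>cB=0,tig=3,lo=1
L=3*4+3=15  i=0*4+1*2+1=3

15,3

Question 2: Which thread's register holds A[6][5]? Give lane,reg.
r=6→G=6,rhi=0  c=5→chi=0,T=2,p=1
L=6*4+2=26  i=0*4+0*2+1=1

26,1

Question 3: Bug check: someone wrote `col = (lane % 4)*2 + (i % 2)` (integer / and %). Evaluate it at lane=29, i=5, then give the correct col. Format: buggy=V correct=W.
buggy=3 correct=11

`(lane % 4)*2 + (i % 2)`[29,5]=>3
lane 29: grp=7 (29/4), tig=1 (29%4)
i=5: r=7+0=7, c=1*2+1+8=11
col: 3 vs 11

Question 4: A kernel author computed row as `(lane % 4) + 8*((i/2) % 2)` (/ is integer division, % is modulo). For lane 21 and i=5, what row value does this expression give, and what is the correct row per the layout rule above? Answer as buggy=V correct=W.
buggy=1 correct=5

`(lane % 4) + 8*((i/2) % 2)`[21,5]->1
21: gid=5,tid=1
[5] (5+0,1*2+1+8) = (5,11)
row: 1 vs 5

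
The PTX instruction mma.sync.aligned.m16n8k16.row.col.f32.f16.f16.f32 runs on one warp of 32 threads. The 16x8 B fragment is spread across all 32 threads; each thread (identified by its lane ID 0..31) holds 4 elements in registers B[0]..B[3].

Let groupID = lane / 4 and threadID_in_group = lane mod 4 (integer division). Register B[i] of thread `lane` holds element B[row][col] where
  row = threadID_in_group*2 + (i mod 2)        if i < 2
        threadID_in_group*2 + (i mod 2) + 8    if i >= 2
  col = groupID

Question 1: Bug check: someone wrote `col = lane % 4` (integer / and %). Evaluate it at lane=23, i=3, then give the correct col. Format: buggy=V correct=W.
`lane % 4`[23,3]->3
lane 23: g=5 (23/4), t=3 (23%4)
i=3: r=3*2+1+8=15, c=g=5
col: 3 vs 5

buggy=3 correct=5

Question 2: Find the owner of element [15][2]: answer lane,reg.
11,3

c:2=>grp=2  r:15=>rB=1,tig=3,lo=1
L=2*4+3=11  i=1*2+1=3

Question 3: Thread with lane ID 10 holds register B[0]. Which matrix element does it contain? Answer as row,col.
4,2

lane 10⇒10/4=2, 10 mod 4=2
i=0  r:2·2+0+0⇒4  c:2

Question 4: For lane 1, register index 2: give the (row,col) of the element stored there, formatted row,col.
L=1=>grp=1>>2=0, tig=1&3=1
[2]=>row 1·2+0+8=10  col grp=0

10,0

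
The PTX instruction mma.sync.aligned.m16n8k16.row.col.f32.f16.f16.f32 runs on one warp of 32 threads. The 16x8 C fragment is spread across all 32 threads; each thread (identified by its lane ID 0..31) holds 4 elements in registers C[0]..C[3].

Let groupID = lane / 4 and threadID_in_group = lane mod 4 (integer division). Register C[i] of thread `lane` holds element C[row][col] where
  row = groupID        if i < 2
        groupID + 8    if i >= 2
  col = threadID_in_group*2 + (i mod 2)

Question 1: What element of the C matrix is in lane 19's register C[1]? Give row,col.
lane 19=>19/4=4, 19 mod 4=3
i=1  r:4+0=>4  c:2·3+1=>7

4,7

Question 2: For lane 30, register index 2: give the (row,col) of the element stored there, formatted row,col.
lane 30->30/4=7, 30 mod 4=2
i=2  r:7+8->15  c:2·2+0->4

15,4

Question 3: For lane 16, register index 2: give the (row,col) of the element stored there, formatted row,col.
L=16→G=16>>2=4, T=16&3=0
[2]→row 4+8=12  col 0·2+0=0

12,0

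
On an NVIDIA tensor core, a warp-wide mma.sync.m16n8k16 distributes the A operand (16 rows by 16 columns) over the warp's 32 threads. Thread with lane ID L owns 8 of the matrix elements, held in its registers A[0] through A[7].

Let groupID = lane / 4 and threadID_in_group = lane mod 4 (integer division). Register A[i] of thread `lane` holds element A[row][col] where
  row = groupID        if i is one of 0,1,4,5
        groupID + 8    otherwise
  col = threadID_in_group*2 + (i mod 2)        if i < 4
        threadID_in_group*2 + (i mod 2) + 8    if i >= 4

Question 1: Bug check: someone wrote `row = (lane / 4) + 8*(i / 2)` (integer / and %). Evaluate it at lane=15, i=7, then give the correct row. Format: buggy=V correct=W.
buggy=27 correct=11

`(lane / 4) + 8*(i / 2)`[15,7]→27
lane 15: G=3 (15/4), T=3 (15%4)
i=7: r=3+8=11, c=3*2+1+8=15
row: 27 vs 11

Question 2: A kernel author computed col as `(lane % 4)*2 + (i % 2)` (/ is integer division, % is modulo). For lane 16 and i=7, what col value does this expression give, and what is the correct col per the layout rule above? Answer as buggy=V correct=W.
`(lane % 4)*2 + (i % 2)`[16,7]=>1
L=16=>grp=16>>2=4, tig=16&3=0
[7]=>row 4+8=12  col 0·2+1+8=9
col: 1 vs 9

buggy=1 correct=9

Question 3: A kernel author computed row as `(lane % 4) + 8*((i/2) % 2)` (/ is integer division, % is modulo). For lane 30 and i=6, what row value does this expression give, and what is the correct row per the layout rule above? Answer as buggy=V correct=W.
`(lane % 4) + 8*((i/2) % 2)`[30,6]→10
lane 30: G=7 (30/4), T=2 (30%4)
i=6: r=7+8=15, c=2*2+0+8=12
row: 10 vs 15

buggy=10 correct=15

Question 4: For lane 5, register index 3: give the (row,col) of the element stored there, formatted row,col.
L=5⇒gr=5>>2=1, th=5&3=1
[3]⇒row 1+8=9  col 1·2+1+0=3

9,3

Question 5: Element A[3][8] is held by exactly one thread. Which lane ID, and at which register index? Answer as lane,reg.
12,4

r: 3->gid=3,r8=0  c: 8->c8=1,tid=0,i&1=0
L=3*4+0=12  i=1*4+0*2+0=4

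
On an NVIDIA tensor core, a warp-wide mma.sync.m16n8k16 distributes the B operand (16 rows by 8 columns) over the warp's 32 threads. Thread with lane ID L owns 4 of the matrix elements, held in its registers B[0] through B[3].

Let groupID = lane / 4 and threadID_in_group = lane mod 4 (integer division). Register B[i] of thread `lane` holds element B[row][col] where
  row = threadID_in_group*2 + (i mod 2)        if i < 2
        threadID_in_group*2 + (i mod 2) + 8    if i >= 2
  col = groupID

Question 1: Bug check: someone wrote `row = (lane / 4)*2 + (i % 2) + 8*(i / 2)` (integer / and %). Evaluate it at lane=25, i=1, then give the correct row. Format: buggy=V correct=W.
buggy=13 correct=3

`(lane / 4)*2 + (i % 2) + 8*(i / 2)`[25,1]=>13
lane 25=>25/4=6, 25 mod 4=1
i=1  r:2·1+1+0=>3  c:6
row: 13 vs 3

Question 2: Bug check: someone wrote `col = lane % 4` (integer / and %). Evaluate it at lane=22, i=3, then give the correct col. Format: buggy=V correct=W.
`lane % 4`[22,3]->2
L=22->g=22>>2=5, t=22&3=2
[3]->row 2·2+1+8=13  col g=5
col: 2 vs 5

buggy=2 correct=5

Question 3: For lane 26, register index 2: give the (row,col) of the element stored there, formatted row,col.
L=26→G=26>>2=6, T=26&3=2
[2]→row 2·2+0+8=12  col G=6

12,6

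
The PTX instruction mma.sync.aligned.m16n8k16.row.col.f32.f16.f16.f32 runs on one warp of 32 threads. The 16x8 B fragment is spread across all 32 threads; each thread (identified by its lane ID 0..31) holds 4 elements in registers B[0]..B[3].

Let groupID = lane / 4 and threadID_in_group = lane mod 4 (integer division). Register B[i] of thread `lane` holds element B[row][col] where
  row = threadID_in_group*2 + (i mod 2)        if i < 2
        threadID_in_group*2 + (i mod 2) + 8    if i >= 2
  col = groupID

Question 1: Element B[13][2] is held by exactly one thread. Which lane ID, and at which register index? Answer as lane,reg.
10,3

c=2⇒gr=2  r=13⇒Rb=1,th=2,odd=1
L=2*4+2=10  i=1*2+1=3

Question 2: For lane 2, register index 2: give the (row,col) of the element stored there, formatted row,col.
12,0

lane 2: g=0 (2/4), t=2 (2%4)
i=2: r=2*2+0+8=12, c=g=0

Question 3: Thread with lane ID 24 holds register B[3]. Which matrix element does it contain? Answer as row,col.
9,6

L=24->g=24>>2=6, t=24&3=0
[3]->row 0·2+1+8=9  col g=6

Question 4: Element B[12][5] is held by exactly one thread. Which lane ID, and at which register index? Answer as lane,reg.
22,2

c=5⇒gr=5  r=12⇒Rb=1,th=2,odd=0
L=5*4+2=22  i=1*2+0=2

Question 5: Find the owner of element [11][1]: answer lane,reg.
c: 1->gid=1  r: 11->r8=1,tid=1,i&1=1
L=1*4+1=5  i=1*2+1=3

5,3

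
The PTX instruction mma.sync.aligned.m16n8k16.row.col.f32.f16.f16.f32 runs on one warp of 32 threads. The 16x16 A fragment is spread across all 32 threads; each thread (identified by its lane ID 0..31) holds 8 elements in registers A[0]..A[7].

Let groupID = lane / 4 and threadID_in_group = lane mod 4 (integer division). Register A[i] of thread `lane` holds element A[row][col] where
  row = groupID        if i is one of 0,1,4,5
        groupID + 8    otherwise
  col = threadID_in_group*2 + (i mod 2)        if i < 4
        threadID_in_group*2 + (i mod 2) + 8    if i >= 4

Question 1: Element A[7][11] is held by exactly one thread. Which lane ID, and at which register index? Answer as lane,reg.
29,5

r=7⇒gr=7,Rb=0  c=11⇒Cb=1,th=1,odd=1
L=7*4+1=29  i=1*4+0*2+1=5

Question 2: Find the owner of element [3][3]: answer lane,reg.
13,1

r:3=>grp=3,rB=0  c:3=>cB=0,tig=1,lo=1
L=3*4+1=13  i=0*4+0*2+1=1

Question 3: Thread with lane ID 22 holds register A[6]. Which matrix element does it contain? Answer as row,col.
lane 22⇒22/4=5, 22 mod 4=2
i=6  r:5+8⇒13  c:2·2+0+8⇒12

13,12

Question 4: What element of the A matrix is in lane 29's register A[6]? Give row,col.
lane 29→29/4=7, 29 mod 4=1
i=6  r:7+8→15  c:2·1+0+8→10

15,10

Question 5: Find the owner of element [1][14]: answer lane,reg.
r: 1->gid=1,r8=0  c: 14->c8=1,tid=3,i&1=0
L=1*4+3=7  i=1*4+0*2+0=4

7,4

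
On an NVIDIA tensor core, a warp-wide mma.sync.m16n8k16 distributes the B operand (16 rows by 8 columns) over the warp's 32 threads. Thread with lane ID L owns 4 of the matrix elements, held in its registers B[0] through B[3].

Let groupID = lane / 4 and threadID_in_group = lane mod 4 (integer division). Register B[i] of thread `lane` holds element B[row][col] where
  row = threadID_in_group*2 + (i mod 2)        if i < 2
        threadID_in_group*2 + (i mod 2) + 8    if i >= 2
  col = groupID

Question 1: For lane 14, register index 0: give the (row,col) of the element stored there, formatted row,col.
4,3

14: gid=3,tid=2
[0] (2*2+0+0,3) = (4,3)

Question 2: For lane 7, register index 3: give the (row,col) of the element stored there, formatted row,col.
15,1

lane 7: g=1 (7/4), t=3 (7%4)
i=3: r=3*2+1+8=15, c=g=1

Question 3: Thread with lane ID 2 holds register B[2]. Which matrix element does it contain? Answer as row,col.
12,0

lane 2⇒2/4=0, 2 mod 4=2
i=2  r:2·2+0+8⇒12  c:0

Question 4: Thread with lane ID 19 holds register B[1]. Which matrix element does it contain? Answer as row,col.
7,4

lane 19→19/4=4, 19 mod 4=3
i=1  r:2·3+1+0→7  c:4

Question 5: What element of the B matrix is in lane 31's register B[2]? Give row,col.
14,7

L=31⇒gr=31>>2=7, th=31&3=3
[2]⇒row 3·2+0+8=14  col gr=7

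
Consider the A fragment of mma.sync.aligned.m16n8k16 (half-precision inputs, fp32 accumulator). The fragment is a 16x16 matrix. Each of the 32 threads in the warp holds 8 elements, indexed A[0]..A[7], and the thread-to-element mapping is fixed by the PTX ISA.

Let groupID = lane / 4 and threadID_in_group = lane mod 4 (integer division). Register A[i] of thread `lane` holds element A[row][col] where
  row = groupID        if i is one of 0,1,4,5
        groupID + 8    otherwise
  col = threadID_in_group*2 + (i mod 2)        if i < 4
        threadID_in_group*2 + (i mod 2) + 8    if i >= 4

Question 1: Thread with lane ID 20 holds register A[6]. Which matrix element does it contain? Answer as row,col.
lane 20→20/4=5, 20 mod 4=0
i=6  r:5+8→13  c:2·0+0+8→8

13,8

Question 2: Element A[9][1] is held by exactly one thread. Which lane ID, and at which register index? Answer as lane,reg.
r=9->g=1,rb=1  c=1->cb=0,t=0,b0=1
L=1*4+0=4  i=0*4+1*2+1=3

4,3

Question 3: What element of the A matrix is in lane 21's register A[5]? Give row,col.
5,11

L=21->gid=21>>2=5, tid=21&3=1
[5]->row 5+0=5  col 1·2+1+8=11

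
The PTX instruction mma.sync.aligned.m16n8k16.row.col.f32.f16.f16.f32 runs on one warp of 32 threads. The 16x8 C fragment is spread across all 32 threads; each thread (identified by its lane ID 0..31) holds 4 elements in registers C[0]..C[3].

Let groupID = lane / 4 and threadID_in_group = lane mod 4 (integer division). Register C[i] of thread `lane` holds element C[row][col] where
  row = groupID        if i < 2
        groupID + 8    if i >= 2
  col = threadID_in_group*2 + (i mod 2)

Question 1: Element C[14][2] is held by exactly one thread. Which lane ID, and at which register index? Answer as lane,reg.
r: 14->gid=6,r8=1  c: 2->tid=1,i&1=0
L=6*4+1=25  i=1*2+0=2

25,2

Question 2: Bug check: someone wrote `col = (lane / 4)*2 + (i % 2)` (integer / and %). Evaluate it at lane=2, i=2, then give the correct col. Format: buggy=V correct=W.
buggy=0 correct=4

`(lane / 4)*2 + (i % 2)`[2,2]=>0
lane 2=>2/4=0, 2 mod 4=2
i=2  r:0+8=>8  c:2·2+0=>4
col: 0 vs 4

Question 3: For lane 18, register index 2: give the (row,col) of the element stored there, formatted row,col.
12,4

18: grp=4,tig=2
[2] (4+8,2*2+0) = (12,4)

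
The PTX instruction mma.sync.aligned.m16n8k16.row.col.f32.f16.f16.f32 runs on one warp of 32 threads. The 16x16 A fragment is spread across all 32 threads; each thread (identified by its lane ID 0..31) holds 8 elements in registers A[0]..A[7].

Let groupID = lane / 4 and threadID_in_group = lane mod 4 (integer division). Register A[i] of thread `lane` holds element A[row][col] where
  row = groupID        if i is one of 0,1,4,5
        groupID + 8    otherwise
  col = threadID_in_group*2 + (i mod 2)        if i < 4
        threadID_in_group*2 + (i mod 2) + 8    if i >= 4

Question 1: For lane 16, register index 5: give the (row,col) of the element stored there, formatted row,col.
lane 16: gr=4 (16/4), th=0 (16%4)
i=5: r=4+0=4, c=0*2+1+8=9

4,9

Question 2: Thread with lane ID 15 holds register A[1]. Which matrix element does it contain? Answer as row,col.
15: gid=3,tid=3
[1] (3+0,3*2+1+0) = (3,7)

3,7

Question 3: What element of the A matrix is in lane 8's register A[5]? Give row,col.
8: grp=2,tig=0
[5] (2+0,0*2+1+8) = (2,9)

2,9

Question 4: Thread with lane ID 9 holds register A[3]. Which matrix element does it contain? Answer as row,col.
lane 9->9/4=2, 9 mod 4=1
i=3  r:2+8->10  c:2·1+1+0->3

10,3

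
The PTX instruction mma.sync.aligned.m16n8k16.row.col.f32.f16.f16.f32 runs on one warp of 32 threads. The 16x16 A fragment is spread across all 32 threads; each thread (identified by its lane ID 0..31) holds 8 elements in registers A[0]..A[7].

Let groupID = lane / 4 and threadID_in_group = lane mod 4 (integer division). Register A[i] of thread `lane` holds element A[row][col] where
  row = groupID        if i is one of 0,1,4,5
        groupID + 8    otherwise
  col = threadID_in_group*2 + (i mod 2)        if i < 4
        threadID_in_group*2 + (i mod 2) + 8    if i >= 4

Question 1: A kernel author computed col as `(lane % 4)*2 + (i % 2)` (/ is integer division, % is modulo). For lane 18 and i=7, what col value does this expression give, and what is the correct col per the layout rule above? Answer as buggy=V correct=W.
`(lane % 4)*2 + (i % 2)`[18,7]→5
18: G=4,T=2
[7] (4+8,2*2+1+8) = (12,13)
col: 5 vs 13

buggy=5 correct=13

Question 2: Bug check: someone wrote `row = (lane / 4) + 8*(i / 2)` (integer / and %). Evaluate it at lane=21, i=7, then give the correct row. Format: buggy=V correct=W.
`(lane / 4) + 8*(i / 2)`[21,7]→29
L=21→G=21>>2=5, T=21&3=1
[7]→row 5+8=13  col 1·2+1+8=11
row: 29 vs 13

buggy=29 correct=13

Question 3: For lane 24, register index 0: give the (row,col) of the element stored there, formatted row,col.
24: grp=6,tig=0
[0] (6+0,0*2+0+0) = (6,0)

6,0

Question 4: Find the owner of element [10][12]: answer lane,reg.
10,6

r=10⇒gr=2,Rb=1  c=12⇒Cb=1,th=2,odd=0
L=2*4+2=10  i=1*4+1*2+0=6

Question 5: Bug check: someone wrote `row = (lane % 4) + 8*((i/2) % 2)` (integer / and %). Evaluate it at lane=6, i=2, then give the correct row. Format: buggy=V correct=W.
`(lane % 4) + 8*((i/2) % 2)`[6,2]=>10
6: grp=1,tig=2
[2] (1+8,2*2+0+0) = (9,4)
row: 10 vs 9

buggy=10 correct=9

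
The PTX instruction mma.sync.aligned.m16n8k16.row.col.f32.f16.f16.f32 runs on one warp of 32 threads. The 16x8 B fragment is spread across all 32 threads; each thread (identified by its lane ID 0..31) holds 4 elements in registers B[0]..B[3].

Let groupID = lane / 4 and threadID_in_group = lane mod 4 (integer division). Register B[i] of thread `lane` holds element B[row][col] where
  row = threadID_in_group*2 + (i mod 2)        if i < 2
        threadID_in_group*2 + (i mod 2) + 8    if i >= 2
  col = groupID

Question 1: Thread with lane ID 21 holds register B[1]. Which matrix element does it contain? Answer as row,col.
lane 21: g=5 (21/4), t=1 (21%4)
i=1: r=1*2+1+0=3, c=g=5

3,5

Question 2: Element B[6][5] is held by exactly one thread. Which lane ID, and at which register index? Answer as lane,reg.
23,0

c=5⇒gr=5  r=6⇒Rb=0,th=3,odd=0
L=5*4+3=23  i=0*2+0=0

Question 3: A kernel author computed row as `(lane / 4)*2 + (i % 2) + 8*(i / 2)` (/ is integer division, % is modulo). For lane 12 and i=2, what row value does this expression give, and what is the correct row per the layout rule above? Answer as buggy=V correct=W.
`(lane / 4)*2 + (i % 2) + 8*(i / 2)`[12,2]⇒14
L=12⇒gr=12>>2=3, th=12&3=0
[2]⇒row 0·2+0+8=8  col gr=3
row: 14 vs 8

buggy=14 correct=8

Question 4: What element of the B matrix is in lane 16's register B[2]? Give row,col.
16: G=4,T=0
[2] (0*2+0+8,4) = (8,4)

8,4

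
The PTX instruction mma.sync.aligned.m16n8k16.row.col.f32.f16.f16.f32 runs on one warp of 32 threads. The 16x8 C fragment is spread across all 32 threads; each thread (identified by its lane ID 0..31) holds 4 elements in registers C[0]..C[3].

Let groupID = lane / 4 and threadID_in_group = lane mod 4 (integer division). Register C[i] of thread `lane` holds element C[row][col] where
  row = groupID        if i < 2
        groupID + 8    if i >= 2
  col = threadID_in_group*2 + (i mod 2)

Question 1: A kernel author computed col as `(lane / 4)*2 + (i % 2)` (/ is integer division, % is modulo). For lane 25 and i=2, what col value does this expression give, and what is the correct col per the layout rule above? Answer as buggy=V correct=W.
`(lane / 4)*2 + (i % 2)`[25,2]⇒12
25: gr=6,th=1
[2] (6+8,1*2+0) = (14,2)
col: 12 vs 2

buggy=12 correct=2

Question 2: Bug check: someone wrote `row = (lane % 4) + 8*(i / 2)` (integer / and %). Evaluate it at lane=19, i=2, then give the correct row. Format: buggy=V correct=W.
buggy=11 correct=12

`(lane % 4) + 8*(i / 2)`[19,2]=>11
lane 19=>19/4=4, 19 mod 4=3
i=2  r:4+8=>12  c:2·3+0=>6
row: 11 vs 12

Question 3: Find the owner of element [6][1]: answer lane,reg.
24,1

r=6⇒gr=6,Rb=0  c=1⇒th=0,odd=1
L=6*4+0=24  i=0*2+1=1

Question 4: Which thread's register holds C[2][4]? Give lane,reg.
10,0

r=2→G=2,rhi=0  c=4→T=2,p=0
L=2*4+2=10  i=0*2+0=0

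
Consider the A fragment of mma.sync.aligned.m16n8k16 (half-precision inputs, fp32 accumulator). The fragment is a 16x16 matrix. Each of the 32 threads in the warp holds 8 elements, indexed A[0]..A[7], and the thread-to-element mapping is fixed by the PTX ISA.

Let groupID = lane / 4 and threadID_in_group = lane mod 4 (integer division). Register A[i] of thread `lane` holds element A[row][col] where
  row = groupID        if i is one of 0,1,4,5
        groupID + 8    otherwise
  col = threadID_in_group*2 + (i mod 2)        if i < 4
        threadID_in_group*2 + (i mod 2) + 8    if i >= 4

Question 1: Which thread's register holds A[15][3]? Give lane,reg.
r=15⇒gr=7,Rb=1  c=3⇒Cb=0,th=1,odd=1
L=7*4+1=29  i=0*4+1*2+1=3

29,3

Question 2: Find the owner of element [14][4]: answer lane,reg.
r=14->g=6,rb=1  c=4->cb=0,t=2,b0=0
L=6*4+2=26  i=0*4+1*2+0=2

26,2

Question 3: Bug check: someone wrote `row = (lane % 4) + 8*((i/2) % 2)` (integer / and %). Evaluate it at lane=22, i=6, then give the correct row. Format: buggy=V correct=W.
`(lane % 4) + 8*((i/2) % 2)`[22,6]->10
22: g=5,t=2
[6] (5+8,2*2+0+8) = (13,12)
row: 10 vs 13

buggy=10 correct=13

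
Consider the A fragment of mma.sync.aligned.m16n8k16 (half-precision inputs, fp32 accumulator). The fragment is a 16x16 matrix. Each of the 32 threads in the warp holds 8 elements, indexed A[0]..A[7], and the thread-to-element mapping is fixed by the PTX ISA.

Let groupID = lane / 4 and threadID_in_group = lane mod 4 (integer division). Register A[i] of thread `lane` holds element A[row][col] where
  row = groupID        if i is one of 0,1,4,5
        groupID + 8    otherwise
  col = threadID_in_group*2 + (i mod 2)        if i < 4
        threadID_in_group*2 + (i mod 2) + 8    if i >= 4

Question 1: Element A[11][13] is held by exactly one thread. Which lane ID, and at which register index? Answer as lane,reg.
r: 11->gid=3,r8=1  c: 13->c8=1,tid=2,i&1=1
L=3*4+2=14  i=1*4+1*2+1=7

14,7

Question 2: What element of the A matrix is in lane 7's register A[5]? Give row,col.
lane 7: g=1 (7/4), t=3 (7%4)
i=5: r=1+0=1, c=3*2+1+8=15

1,15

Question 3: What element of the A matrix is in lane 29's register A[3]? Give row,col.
lane 29=>29/4=7, 29 mod 4=1
i=3  r:7+8=>15  c:2·1+1+0=>3

15,3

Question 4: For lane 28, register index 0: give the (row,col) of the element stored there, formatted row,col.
L=28=>grp=28>>2=7, tig=28&3=0
[0]=>row 7+0=7  col 0·2+0+0=0

7,0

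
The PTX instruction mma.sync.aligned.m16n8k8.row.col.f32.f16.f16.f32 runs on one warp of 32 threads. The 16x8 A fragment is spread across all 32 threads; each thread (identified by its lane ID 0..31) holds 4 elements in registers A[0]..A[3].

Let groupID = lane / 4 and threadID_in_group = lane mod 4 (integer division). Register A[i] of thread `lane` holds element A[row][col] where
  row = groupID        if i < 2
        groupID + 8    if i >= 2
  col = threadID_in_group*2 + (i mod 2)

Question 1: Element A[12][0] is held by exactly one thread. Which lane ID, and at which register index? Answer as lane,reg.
r: 12->gid=4,r8=1  c: 0->tid=0,i&1=0
L=4*4+0=16  i=1*2+0=2

16,2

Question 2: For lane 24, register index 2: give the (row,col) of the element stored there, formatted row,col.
lane 24⇒24/4=6, 24 mod 4=0
i=2  r:6+8⇒14  c:2·0+0⇒0

14,0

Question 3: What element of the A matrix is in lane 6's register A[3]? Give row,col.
6: gr=1,th=2
[3] (1+8,2*2+1) = (9,5)

9,5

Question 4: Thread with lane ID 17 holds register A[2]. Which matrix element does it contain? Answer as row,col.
12,2

L=17⇒gr=17>>2=4, th=17&3=1
[2]⇒row 4+8=12  col 1·2+0=2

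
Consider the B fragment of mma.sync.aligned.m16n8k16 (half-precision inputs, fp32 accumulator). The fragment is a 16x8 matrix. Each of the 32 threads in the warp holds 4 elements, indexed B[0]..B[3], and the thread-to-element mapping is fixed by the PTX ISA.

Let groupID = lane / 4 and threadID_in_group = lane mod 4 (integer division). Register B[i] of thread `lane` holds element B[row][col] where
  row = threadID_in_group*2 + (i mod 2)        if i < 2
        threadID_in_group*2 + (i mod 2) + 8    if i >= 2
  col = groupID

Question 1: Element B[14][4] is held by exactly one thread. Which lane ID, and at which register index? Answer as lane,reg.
19,2

c=4→G=4  r=14→rhi=1,T=3,p=0
L=4*4+3=19  i=1*2+0=2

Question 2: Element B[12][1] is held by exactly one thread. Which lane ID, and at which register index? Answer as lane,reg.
6,2

c: 1->gid=1  r: 12->r8=1,tid=2,i&1=0
L=1*4+2=6  i=1*2+0=2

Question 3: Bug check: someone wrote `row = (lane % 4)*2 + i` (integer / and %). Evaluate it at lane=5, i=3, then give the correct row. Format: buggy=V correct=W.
`(lane % 4)*2 + i`[5,3]=>5
5: grp=1,tig=1
[3] (1*2+1+8,1) = (11,1)
row: 5 vs 11

buggy=5 correct=11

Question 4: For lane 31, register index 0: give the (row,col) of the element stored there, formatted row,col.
6,7

lane 31->31/4=7, 31 mod 4=3
i=0  r:2·3+0+0->6  c:7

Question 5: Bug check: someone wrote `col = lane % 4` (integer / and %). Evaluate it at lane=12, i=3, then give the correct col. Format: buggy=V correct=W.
buggy=0 correct=3

`lane % 4`[12,3]->0
L=12->g=12>>2=3, t=12&3=0
[3]->row 0·2+1+8=9  col g=3
col: 0 vs 3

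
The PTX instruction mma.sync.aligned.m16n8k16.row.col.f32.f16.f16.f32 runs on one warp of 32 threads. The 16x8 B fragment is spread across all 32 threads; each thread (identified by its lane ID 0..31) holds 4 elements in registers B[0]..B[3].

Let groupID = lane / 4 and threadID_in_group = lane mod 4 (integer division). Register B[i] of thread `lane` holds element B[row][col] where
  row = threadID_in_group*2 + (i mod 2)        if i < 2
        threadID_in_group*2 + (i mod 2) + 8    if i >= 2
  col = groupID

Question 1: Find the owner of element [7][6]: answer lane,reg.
c=6⇒gr=6  r=7⇒Rb=0,th=3,odd=1
L=6*4+3=27  i=0*2+1=1

27,1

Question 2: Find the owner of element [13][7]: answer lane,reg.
c=7->g=7  r=13->rb=1,t=2,b0=1
L=7*4+2=30  i=1*2+1=3

30,3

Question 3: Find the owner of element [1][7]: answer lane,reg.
c: 7->gid=7  r: 1->r8=0,tid=0,i&1=1
L=7*4+0=28  i=0*2+1=1

28,1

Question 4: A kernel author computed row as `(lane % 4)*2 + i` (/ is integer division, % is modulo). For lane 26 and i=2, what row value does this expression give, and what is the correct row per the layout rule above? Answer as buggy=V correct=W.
`(lane % 4)*2 + i`[26,2]->6
26: g=6,t=2
[2] (2*2+0+8,6) = (12,6)
row: 6 vs 12

buggy=6 correct=12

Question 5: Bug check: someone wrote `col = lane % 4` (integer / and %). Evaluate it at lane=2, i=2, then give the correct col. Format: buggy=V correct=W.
buggy=2 correct=0

`lane % 4`[2,2]⇒2
L=2⇒gr=2>>2=0, th=2&3=2
[2]⇒row 2·2+0+8=12  col gr=0
col: 2 vs 0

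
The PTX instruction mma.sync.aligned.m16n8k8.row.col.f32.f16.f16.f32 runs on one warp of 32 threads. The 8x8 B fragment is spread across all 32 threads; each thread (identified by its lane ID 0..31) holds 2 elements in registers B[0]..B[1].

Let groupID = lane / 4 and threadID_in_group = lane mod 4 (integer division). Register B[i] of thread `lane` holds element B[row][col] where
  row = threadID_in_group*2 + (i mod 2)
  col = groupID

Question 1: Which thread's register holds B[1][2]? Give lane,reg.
c=2⇒gr=2  r=1⇒th=0,odd=1
L=2*4+0=8  i=1=1

8,1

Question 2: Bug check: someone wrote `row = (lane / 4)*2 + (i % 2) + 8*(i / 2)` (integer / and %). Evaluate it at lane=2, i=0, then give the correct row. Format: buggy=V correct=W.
buggy=0 correct=4

`(lane / 4)*2 + (i % 2) + 8*(i / 2)`[2,0]→0
2: G=0,T=2
[0] (2*2+0,0) = (4,0)
row: 0 vs 4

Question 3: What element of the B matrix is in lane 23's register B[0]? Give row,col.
lane 23: grp=5 (23/4), tig=3 (23%4)
i=0: r=3*2+0=6, c=grp=5

6,5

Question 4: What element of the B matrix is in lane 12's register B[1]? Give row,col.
L=12⇒gr=12>>2=3, th=12&3=0
[1]⇒row 0·2+1=1  col gr=3

1,3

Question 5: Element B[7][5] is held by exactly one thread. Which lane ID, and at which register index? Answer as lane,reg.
c:5=>grp=5  r:7=>tig=3,lo=1
L=5*4+3=23  i=1=1

23,1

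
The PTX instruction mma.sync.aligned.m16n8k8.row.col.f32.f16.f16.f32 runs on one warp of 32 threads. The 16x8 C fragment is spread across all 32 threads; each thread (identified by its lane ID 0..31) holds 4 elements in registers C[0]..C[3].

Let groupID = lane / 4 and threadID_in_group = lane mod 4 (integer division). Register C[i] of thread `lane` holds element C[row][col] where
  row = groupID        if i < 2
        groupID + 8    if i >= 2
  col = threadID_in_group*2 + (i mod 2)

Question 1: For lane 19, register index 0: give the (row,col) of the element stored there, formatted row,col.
lane 19→19/4=4, 19 mod 4=3
i=0  r:4+0→4  c:2·3+0→6

4,6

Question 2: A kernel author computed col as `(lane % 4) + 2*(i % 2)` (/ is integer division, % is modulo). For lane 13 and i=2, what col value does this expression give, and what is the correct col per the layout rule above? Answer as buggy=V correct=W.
buggy=1 correct=2

`(lane % 4) + 2*(i % 2)`[13,2]->1
L=13->g=13>>2=3, t=13&3=1
[2]->row 3+8=11  col 1·2+0=2
col: 1 vs 2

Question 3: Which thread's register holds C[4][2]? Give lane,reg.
r: 4->gid=4,r8=0  c: 2->tid=1,i&1=0
L=4*4+1=17  i=0*2+0=0

17,0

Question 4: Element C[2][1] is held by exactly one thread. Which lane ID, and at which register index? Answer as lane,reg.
8,1

r:2=>grp=2,rB=0  c:1=>tig=0,lo=1
L=2*4+0=8  i=0*2+1=1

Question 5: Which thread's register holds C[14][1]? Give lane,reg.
24,3

r:14=>grp=6,rB=1  c:1=>tig=0,lo=1
L=6*4+0=24  i=1*2+1=3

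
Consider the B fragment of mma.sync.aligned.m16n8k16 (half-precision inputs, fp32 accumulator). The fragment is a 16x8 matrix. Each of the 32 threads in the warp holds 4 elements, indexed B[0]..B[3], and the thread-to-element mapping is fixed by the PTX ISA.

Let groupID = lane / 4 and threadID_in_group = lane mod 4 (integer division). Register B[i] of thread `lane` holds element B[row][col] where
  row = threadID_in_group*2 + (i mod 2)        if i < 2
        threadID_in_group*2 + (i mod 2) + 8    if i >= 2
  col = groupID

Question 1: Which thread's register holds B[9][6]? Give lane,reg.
c=6⇒gr=6  r=9⇒Rb=1,th=0,odd=1
L=6*4+0=24  i=1*2+1=3

24,3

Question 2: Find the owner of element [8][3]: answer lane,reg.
c: 3->gid=3  r: 8->r8=1,tid=0,i&1=0
L=3*4+0=12  i=1*2+0=2

12,2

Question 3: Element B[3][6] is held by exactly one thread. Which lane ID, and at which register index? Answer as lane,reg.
c=6→G=6  r=3→rhi=0,T=1,p=1
L=6*4+1=25  i=0*2+1=1

25,1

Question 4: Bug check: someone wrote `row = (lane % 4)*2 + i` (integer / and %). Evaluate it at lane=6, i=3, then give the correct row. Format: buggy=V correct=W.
buggy=7 correct=13

`(lane % 4)*2 + i`[6,3]⇒7
6: gr=1,th=2
[3] (2*2+1+8,1) = (13,1)
row: 7 vs 13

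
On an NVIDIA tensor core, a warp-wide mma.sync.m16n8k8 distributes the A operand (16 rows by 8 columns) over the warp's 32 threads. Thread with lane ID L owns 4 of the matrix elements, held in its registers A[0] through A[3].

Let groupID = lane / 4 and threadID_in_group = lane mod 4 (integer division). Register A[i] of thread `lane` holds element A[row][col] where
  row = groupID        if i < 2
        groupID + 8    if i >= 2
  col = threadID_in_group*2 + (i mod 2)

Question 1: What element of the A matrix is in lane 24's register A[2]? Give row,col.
lane 24⇒24/4=6, 24 mod 4=0
i=2  r:6+8⇒14  c:2·0+0⇒0

14,0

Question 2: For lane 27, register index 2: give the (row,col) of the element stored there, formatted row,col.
L=27→G=27>>2=6, T=27&3=3
[2]→row 6+8=14  col 3·2+0=6

14,6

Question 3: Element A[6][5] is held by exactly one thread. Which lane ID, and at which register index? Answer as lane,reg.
26,1

r=6→G=6,rhi=0  c=5→T=2,p=1
L=6*4+2=26  i=0*2+1=1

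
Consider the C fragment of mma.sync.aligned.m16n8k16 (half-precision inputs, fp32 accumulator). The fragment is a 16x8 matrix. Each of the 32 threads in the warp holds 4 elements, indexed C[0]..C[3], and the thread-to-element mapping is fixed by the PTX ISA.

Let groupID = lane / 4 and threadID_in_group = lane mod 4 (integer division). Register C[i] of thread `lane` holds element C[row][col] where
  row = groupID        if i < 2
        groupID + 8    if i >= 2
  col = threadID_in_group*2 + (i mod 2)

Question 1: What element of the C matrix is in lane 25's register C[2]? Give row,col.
14,2

lane 25: gid=6 (25/4), tid=1 (25%4)
i=2: r=6+8=14, c=1*2+0=2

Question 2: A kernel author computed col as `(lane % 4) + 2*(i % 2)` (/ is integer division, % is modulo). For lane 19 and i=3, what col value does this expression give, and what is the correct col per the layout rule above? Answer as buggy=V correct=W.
`(lane % 4) + 2*(i % 2)`[19,3]->5
lane 19->19/4=4, 19 mod 4=3
i=3  r:4+8->12  c:2·3+1->7
col: 5 vs 7

buggy=5 correct=7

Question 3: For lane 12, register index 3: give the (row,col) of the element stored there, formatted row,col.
12: gr=3,th=0
[3] (3+8,0*2+1) = (11,1)

11,1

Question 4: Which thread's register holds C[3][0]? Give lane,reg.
r=3→G=3,rhi=0  c=0→T=0,p=0
L=3*4+0=12  i=0*2+0=0

12,0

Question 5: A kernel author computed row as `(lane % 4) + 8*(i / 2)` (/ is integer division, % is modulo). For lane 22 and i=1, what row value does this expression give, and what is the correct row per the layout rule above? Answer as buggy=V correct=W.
buggy=2 correct=5

`(lane % 4) + 8*(i / 2)`[22,1]->2
L=22->g=22>>2=5, t=22&3=2
[1]->row 5+0=5  col 2·2+1=5
row: 2 vs 5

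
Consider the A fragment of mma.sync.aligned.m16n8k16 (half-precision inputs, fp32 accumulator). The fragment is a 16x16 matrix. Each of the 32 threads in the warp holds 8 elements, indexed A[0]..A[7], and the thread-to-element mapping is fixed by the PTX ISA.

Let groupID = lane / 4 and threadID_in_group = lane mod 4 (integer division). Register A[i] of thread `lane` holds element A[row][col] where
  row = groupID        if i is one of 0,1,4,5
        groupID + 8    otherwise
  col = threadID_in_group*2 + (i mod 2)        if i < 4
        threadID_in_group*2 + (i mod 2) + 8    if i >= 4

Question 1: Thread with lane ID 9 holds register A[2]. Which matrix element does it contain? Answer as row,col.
10,2

L=9→G=9>>2=2, T=9&3=1
[2]→row 2+8=10  col 1·2+0+0=2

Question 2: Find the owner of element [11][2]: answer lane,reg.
r=11⇒gr=3,Rb=1  c=2⇒Cb=0,th=1,odd=0
L=3*4+1=13  i=0*4+1*2+0=2

13,2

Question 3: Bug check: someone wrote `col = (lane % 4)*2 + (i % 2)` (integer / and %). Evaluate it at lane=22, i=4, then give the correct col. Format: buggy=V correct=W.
`(lane % 4)*2 + (i % 2)`[22,4]→4
lane 22→22/4=5, 22 mod 4=2
i=4  r:5+0→5  c:2·2+0+8→12
col: 4 vs 12

buggy=4 correct=12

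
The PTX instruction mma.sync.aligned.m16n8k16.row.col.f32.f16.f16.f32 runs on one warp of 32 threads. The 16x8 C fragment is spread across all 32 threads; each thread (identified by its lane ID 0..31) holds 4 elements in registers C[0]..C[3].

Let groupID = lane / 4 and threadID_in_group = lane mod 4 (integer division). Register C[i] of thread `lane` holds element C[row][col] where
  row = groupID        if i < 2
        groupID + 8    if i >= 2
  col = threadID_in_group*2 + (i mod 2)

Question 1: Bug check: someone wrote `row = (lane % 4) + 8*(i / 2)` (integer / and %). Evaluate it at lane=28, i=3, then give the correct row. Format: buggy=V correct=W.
`(lane % 4) + 8*(i / 2)`[28,3]->8
lane 28: g=7 (28/4), t=0 (28%4)
i=3: r=7+8=15, c=0*2+1=1
row: 8 vs 15

buggy=8 correct=15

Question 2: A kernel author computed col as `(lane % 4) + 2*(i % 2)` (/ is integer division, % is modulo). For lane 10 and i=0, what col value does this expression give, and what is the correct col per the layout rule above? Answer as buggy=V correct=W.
buggy=2 correct=4

`(lane % 4) + 2*(i % 2)`[10,0]→2
10: G=2,T=2
[0] (2+0,2*2+0) = (2,4)
col: 2 vs 4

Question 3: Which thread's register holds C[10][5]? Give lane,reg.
r:10=>grp=2,rB=1  c:5=>tig=2,lo=1
L=2*4+2=10  i=1*2+1=3

10,3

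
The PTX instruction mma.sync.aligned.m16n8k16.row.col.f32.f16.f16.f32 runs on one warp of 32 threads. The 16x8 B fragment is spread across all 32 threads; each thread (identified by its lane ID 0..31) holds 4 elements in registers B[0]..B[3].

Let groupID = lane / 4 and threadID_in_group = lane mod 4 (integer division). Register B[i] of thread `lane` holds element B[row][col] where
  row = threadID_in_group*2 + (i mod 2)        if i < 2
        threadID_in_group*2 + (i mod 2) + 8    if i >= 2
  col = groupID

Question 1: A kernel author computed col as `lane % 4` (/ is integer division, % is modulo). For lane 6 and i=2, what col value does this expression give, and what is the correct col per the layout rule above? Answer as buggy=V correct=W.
`lane % 4`[6,2]=>2
lane 6: grp=1 (6/4), tig=2 (6%4)
i=2: r=2*2+0+8=12, c=grp=1
col: 2 vs 1

buggy=2 correct=1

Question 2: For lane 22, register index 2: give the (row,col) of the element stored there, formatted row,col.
12,5

L=22->gid=22>>2=5, tid=22&3=2
[2]->row 2·2+0+8=12  col gid=5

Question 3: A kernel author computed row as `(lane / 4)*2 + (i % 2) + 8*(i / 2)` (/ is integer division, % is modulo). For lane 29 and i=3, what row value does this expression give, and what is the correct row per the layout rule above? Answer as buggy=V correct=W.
buggy=23 correct=11

`(lane / 4)*2 + (i % 2) + 8*(i / 2)`[29,3]->23
29: gid=7,tid=1
[3] (1*2+1+8,7) = (11,7)
row: 23 vs 11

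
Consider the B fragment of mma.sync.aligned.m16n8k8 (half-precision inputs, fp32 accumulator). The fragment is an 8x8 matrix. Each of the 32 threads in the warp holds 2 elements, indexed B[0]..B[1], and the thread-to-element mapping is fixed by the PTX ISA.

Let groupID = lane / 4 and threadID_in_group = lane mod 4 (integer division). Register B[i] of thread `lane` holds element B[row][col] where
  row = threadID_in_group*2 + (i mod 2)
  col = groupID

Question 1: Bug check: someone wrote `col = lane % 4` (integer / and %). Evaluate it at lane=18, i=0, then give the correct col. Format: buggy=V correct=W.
`lane % 4`[18,0]→2
L=18→G=18>>2=4, T=18&3=2
[0]→row 2·2+0=4  col G=4
col: 2 vs 4

buggy=2 correct=4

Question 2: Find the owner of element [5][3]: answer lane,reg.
14,1

c: 3->gid=3  r: 5->tid=2,i&1=1
L=3*4+2=14  i=1=1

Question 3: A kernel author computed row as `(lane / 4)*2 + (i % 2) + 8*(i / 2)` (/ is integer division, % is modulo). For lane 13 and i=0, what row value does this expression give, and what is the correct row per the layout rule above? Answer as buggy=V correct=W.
buggy=6 correct=2

`(lane / 4)*2 + (i % 2) + 8*(i / 2)`[13,0]->6
lane 13: g=3 (13/4), t=1 (13%4)
i=0: r=1*2+0=2, c=g=3
row: 6 vs 2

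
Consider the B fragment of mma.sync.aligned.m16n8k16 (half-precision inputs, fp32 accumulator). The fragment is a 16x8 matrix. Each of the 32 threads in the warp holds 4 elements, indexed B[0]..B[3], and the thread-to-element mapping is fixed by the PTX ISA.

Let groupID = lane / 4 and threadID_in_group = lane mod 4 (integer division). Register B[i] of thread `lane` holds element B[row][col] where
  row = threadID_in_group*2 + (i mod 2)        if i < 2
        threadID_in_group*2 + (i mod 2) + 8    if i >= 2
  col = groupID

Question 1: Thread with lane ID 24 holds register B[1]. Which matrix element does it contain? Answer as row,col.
L=24->g=24>>2=6, t=24&3=0
[1]->row 0·2+1+0=1  col g=6

1,6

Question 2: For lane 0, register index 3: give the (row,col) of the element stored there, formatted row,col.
9,0

lane 0: grp=0 (0/4), tig=0 (0%4)
i=3: r=0*2+1+8=9, c=grp=0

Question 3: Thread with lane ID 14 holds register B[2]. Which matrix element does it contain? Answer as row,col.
14: g=3,t=2
[2] (2*2+0+8,3) = (12,3)

12,3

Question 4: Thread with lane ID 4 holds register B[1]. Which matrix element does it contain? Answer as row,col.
4: G=1,T=0
[1] (0*2+1+0,1) = (1,1)

1,1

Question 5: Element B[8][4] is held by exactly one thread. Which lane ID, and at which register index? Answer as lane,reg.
16,2

c=4->g=4  r=8->rb=1,t=0,b0=0
L=4*4+0=16  i=1*2+0=2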